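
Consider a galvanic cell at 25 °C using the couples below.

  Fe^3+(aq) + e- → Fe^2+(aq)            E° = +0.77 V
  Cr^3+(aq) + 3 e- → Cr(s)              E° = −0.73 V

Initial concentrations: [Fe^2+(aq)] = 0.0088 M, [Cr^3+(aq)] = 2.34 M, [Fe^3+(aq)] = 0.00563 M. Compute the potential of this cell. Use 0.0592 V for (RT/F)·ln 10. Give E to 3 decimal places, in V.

+1.481 V

Fe³⁺/Fe²⁺ is reduced (cathode, E° = +0.77 V) and Cr³⁺/Cr is oxidized (anode).
E°cell = +0.77 − (−0.73) = +1.50 V, with n = 3 electrons transferred.
Balancing gives 3 Fe^3+(aq) + Cr(s) → 3 Fe^2+(aq) + Cr^3+(aq); hence Q = ([Fe^2+(aq)]^3·[Cr^3+(aq)]) / [Fe^3+(aq)]^3 = 8.94 (log Q = 0.951).
E = E° − (0.0592/n)·log Q = +1.50 − (0.0592/3)(0.951) = +1.481 V.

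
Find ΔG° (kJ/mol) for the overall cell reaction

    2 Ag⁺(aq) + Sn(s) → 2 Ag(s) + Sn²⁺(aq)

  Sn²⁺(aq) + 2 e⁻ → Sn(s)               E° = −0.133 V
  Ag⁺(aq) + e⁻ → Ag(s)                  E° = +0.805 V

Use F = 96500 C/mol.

−181 kJ/mol

In the reaction as written Ag⁺(aq) is reduced, so the Ag⁺/Ag couple is the cathode and Sn²⁺/Sn is the anode.
E°cell = +0.805 − (−0.133) = +0.938 V; balancing electrons gives n = 2.
ΔG° = −nFE°cell = −(2)(96500)(+0.938) J/mol = −181 kJ/mol.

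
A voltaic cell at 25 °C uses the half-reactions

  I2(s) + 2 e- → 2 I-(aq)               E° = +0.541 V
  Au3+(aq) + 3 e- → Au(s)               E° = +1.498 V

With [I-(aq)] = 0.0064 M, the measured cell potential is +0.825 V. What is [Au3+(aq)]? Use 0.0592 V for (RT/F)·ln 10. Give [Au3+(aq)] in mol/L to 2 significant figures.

Au³⁺/Au is the cathode (higher E°); E°cell = +1.498 − (+0.541) = +0.957 V with n = 6.
Since E = E° − (0.0592/n)·log Q, log Q = n(E° − E)/0.0592 = 13.378.
Balancing electrons gives 2 Au3+(aq) + 6 I-(aq) → 2 Au(s) + 3 I2(s); thus Q = 1 / ([Au3+(aq)]^2·[I-(aq)]^6).
Isolating [Au3+(aq)] in Q = 10^{13.378} yields log [Au3+(aq)] = −0.108, i.e. 0.78 M.

0.78 M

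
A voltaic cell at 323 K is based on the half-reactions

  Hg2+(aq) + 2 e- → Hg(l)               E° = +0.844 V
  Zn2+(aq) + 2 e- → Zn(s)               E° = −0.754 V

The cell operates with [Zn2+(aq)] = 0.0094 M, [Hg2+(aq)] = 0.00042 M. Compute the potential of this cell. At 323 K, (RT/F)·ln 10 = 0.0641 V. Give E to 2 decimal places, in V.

+1.55 V

The Hg²⁺/Hg couple has the more positive E°, so it is the cathode; Zn²⁺/Zn is the anode.
The standard potential is +0.844 − (−0.754) = +1.598 V and the balanced reaction transfers n = 2 electrons.
The balanced reaction is Hg2+(aq) + Zn(s) → Hg(l) + Zn2+(aq), so Q = [Zn2+(aq)] / [Hg2+(aq)] = 22.4 and log Q = 1.350.
Applying E = E° − (RT ln10/nF)·log Q gives +1.598 − (0.0641/2)(1.350) = +1.55 V.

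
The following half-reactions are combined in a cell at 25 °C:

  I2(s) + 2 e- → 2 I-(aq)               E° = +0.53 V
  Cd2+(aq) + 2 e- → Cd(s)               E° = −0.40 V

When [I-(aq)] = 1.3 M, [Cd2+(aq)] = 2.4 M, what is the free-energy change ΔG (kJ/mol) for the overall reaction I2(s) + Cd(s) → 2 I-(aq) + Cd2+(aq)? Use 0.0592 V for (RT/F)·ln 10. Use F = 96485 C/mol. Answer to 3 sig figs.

With I₂/I⁻ reduced at the cathode, E°cell = +0.53 − (−0.40) = +0.93 V and n = 2.
Q = [I-(aq)]^2·[Cd2+(aq)] = 4.06, so log Q = 0.608 and E = +0.93 − (0.0592/2)(0.608) = +0.9120 V.
Then ΔG = −nFE = −2 × 96485 × +0.9120 J/mol = −176 kJ/mol.

−176 kJ/mol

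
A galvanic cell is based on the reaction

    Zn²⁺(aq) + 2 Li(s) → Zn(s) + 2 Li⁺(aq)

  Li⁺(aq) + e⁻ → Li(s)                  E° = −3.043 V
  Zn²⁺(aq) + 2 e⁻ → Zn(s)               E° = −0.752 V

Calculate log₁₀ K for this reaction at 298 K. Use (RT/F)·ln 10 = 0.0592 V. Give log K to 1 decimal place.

The Zn²⁺/Zn couple is reduced (cathode); E°cell = −0.752 − (−3.043) = +2.291 V with n = 2.
At equilibrium E = 0, so log K = nE°cell / 0.0592 = (2)(+2.291) / 0.0592 = 77.4.

log K = 77.4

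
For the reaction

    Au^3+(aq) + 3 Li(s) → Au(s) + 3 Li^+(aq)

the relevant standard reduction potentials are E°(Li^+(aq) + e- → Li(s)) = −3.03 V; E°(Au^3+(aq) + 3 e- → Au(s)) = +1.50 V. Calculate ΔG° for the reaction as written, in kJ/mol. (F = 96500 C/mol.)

−1311 kJ/mol

In the reaction as written Au^3+(aq) is reduced, so the Au³⁺/Au couple is the cathode and Li⁺/Li is the anode.
E°cell = +1.50 − (−3.03) = +4.53 V; balancing electrons gives n = 3.
ΔG° = −nFE°cell = −(3)(96500)(+4.53) J/mol = −1311 kJ/mol.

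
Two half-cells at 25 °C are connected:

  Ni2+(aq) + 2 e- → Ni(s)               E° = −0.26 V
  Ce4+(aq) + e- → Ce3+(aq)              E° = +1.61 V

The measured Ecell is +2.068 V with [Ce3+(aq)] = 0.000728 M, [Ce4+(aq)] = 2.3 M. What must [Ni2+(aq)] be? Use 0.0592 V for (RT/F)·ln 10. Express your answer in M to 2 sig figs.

2.0 M

With Ce⁴⁺/Ce³⁺ at the cathode and Ni²⁺/Ni at the anode, E°cell = +1.61 − (−0.26) = +1.87 V (n = 2).
From the Nernst equation, log Q = n(E° − E)/0.0592 = 2·(+1.87 − (+2.068))/0.0592 = −6.689.
Balancing electrons gives 2 Ce4+(aq) + Ni(s) → 2 Ce3+(aq) + Ni2+(aq); thus Q = ([Ce3+(aq)]^2·[Ni2+(aq)]) / [Ce4+(aq)]^2.
Solving for the unknown gives log [Ni2+(aq)] = 0.310, so [Ni2+(aq)] ≈ 2.0 M.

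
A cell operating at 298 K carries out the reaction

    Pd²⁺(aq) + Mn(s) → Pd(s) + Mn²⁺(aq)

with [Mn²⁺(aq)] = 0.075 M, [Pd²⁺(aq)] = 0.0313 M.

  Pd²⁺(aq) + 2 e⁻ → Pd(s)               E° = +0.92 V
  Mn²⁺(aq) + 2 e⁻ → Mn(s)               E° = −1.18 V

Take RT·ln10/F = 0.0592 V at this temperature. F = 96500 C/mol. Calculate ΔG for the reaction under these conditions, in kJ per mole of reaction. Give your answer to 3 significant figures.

E°cell = +0.92 − (−1.18) = +2.10 V; the balanced reaction transfers n = 2 electrons.
Q = [Mn²⁺(aq)] / [Pd²⁺(aq)] = 2.4, so log Q = 0.380 and E = +2.10 − (0.0592/2)(0.380) = +2.0888 V.
Finally ΔG = −nFE = −(2)(96500 C/mol)(+2.0888 V) = −403 kJ/mol.

−403 kJ/mol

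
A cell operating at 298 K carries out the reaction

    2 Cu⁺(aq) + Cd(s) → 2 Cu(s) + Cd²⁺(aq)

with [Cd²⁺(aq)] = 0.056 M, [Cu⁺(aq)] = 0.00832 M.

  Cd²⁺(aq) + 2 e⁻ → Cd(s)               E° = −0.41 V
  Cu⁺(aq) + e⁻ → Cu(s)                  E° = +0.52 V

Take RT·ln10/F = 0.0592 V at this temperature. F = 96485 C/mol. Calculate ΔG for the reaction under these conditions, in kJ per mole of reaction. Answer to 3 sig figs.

The standard cell potential is +0.52 − (−0.41) = +0.93 V, with n = 2 electrons in the balanced equation.
Here Q = [Cd²⁺(aq)] / [Cu⁺(aq)]^2 = 809 (log Q = 2.908), giving E = +0.93 − (0.0592/2)·(2.908) = +0.8439 V.
Finally ΔG = −nFE = −(2)(96485 C/mol)(+0.8439 V) = −163 kJ/mol.

−163 kJ/mol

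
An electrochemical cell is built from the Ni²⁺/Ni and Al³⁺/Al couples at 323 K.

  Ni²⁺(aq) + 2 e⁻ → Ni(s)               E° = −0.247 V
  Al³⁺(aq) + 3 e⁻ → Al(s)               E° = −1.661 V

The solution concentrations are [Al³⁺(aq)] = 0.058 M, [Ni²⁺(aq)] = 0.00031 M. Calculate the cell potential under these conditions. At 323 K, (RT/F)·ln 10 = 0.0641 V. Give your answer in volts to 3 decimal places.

+1.328 V

Since E°(Ni²⁺/Ni) > E°(Al³⁺/Al), Ni²⁺/Ni serves as the cathode.
E°cell = E°cat − E°an = −0.247 − (−1.661) = +1.414 V; n = 6.
Balancing gives 3 Ni²⁺(aq) + 2 Al(s) → 3 Ni(s) + 2 Al³⁺(aq); hence Q = [Al³⁺(aq)]^2 / [Ni²⁺(aq)]^3 = 1.13×10^8 (log Q = 8.053).
E = E° − (0.0641/n)·log Q = +1.414 − (0.0641/6)(8.053) = +1.328 V.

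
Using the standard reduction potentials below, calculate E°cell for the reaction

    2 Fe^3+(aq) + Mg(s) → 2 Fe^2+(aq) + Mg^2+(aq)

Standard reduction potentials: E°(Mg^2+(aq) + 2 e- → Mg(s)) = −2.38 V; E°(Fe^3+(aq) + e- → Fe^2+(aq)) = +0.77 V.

Fe^3+(aq) gains electrons, so the Fe³⁺/Fe²⁺ couple is the cathode; the Mg²⁺/Mg couple is the anode.
E°cell = E°(cathode) − E°(anode) = +0.77 − (−2.38) = +3.15 V.

+3.15 V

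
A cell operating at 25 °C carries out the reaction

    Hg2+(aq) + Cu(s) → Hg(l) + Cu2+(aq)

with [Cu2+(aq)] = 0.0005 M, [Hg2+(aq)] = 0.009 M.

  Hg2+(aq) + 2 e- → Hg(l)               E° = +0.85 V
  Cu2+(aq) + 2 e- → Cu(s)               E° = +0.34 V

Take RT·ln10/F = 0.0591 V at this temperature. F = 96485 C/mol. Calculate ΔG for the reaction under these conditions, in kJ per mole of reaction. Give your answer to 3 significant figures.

−106 kJ/mol

The standard cell potential is +0.85 − (+0.34) = +0.51 V, with n = 2 electrons in the balanced equation.
The reaction quotient is [Cu2+(aq)] / [Hg2+(aq)] = 0.0556; by Nernst, E = +0.51 − (0.0591/2)(−1.255) = +0.5471 V.
ΔG = −nFE = −(2)(96485)(+0.5471) J/mol = −106 kJ/mol.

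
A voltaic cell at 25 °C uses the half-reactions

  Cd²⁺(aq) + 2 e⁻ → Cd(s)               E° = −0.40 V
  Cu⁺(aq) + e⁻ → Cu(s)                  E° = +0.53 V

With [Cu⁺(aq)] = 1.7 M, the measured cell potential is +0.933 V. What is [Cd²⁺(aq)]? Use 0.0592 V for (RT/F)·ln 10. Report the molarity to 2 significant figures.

2.3 M

Cu⁺/Cu is the cathode (higher E°); E°cell = +0.53 − (−0.40) = +0.93 V with n = 2.
From the Nernst equation, log Q = n(E° − E)/0.0592 = 2·(+0.93 − (+0.933))/0.0592 = −0.101.
The balanced reaction is 2 Cu⁺(aq) + Cd(s) → 2 Cu(s) + Cd²⁺(aq), so Q = [Cd²⁺(aq)] / [Cu⁺(aq)]^2.
Isolating [Cd²⁺(aq)] in Q = 10^{−0.101} yields log [Cd²⁺(aq)] = 0.360, i.e. 2.3 M.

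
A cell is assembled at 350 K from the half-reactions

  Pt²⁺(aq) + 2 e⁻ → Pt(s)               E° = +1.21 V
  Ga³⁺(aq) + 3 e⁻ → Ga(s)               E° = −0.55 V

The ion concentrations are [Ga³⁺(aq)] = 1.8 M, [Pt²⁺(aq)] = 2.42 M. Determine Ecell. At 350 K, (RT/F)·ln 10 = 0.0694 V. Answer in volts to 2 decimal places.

Since E°(Pt²⁺/Pt) > E°(Ga³⁺/Ga), Pt²⁺/Pt serves as the cathode.
The standard potential is +1.21 − (−0.55) = +1.76 V and the balanced reaction transfers n = 6 electrons.
Balancing gives 3 Pt²⁺(aq) + 2 Ga(s) → 3 Pt(s) + 2 Ga³⁺(aq); hence Q = [Ga³⁺(aq)]^2 / [Pt²⁺(aq)]^3 = 0.229 (log Q = −0.641).
By the Nernst equation, E = +1.76 − (0.0694/6)·(−0.641) = +1.77 V.

+1.77 V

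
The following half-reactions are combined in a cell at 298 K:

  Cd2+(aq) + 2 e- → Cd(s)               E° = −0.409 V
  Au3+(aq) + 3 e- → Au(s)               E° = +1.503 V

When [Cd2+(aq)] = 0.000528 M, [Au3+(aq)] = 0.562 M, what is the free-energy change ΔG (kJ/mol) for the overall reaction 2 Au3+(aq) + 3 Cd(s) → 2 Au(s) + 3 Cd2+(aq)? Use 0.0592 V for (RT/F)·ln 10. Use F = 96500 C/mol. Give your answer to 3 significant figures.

The standard cell potential is +1.503 − (−0.409) = +1.912 V, with n = 6 electrons in the balanced equation.
Q = [Cd2+(aq)]^3 / [Au3+(aq)]^2 = 4.66×10^−10, so log Q = −9.332 and E = +1.912 − (0.0592/6)(−9.332) = +2.0041 V.
ΔG = −nFE = −(6)(96500)(+2.0041) J/mol = −1160 kJ/mol.

−1160 kJ/mol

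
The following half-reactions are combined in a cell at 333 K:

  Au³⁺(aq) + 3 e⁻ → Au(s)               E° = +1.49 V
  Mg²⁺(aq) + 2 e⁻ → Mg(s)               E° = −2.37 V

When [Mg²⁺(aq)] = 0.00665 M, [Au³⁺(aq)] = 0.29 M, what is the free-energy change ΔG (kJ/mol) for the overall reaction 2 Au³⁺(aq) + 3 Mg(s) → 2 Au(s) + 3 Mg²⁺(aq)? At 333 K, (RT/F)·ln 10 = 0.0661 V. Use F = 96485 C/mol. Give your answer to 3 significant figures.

With Au³⁺/Au reduced at the cathode, E°cell = +1.49 − (−2.37) = +3.86 V and n = 6.
The reaction quotient is [Mg²⁺(aq)]^3 / [Au³⁺(aq)]^2 = 3.5×10^−6; by Nernst, E = +3.86 − (0.0661/6)(−5.456) = +3.9201 V.
Finally ΔG = −nFE = −(6)(96485 C/mol)(+3.9201 V) = −2270 kJ/mol.

−2270 kJ/mol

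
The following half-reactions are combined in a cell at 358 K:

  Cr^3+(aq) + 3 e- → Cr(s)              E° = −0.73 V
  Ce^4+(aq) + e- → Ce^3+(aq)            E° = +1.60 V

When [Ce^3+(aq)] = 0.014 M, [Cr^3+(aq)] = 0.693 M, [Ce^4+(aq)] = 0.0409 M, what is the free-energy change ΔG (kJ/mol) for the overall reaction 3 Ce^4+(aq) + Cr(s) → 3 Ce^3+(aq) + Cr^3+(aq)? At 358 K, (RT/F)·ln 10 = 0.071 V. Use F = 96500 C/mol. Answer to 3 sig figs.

−685 kJ/mol

E°cell = +1.60 − (−0.73) = +2.33 V; the balanced reaction transfers n = 3 electrons.
Here Q = ([Ce^3+(aq)]^3·[Cr^3+(aq)]) / [Ce^4+(aq)]^3 = 0.0278 (log Q = −1.556), giving E = +2.33 − (0.071/3)·(−1.556) = +2.3668 V.
ΔG = −nFE = −(3)(96500)(+2.3668) J/mol = −685 kJ/mol.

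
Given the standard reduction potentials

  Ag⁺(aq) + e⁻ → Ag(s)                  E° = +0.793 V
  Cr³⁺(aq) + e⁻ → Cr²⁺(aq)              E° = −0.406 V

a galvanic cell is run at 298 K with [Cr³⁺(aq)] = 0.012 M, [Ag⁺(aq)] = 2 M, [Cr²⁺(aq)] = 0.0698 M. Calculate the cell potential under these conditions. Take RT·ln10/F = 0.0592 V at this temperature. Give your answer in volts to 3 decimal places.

The Ag⁺/Ag couple has the more positive E°, so it is the cathode; Cr³⁺/Cr²⁺ is the anode.
E°cell = +0.793 − (−0.406) = +1.199 V, with n = 1 electron transferred.
Balancing gives Ag⁺(aq) + Cr²⁺(aq) → Ag(s) + Cr³⁺(aq); hence Q = [Cr³⁺(aq)] / ([Ag⁺(aq)]·[Cr²⁺(aq)]) = 0.086 (log Q = −1.066).
Applying E = E° − (RT ln10/nF)·log Q gives +1.199 − (0.0592/1)(−1.066) = +1.262 V.

+1.262 V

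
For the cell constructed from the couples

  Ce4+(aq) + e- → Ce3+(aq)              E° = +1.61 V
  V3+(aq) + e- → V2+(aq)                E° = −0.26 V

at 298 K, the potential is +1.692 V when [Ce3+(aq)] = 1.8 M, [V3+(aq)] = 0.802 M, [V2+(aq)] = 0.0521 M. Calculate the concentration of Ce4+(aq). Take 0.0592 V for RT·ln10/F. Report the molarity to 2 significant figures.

The Ce⁴⁺/Ce³⁺ couple has the larger reduction potential, so it is the cathode: E°cell = +1.61 − (−0.26) = +1.87 V and n = 1.
Since E = E° − (0.0592/n)·log Q, log Q = n(E° − E)/0.0592 = 3.007.
Balancing electrons gives Ce4+(aq) + V2+(aq) → Ce3+(aq) + V3+(aq); thus Q = ([Ce3+(aq)]·[V3+(aq)]) / ([Ce4+(aq)]·[V2+(aq)]).
Substituting the known concentrations and solving, log [Ce4+(aq)] = −1.564 and [Ce4+(aq)] = 0.027 M.

0.027 M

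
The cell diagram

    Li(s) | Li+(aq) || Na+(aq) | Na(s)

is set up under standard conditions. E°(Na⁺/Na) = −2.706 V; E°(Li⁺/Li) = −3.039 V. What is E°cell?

+0.333 V

By convention the left-hand electrode in cell notation is the anode (oxidation) and the right-hand electrode is the cathode (reduction).
E°cell = E°(right) − E°(left) = −2.706 − (−3.039) = +0.333 V.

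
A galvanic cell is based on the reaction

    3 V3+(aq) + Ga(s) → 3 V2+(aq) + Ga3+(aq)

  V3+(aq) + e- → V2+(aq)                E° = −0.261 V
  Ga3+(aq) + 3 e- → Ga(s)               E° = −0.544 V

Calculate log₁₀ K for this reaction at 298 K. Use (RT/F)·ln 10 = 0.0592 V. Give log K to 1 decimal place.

log K = 14.3

The V³⁺/V²⁺ couple is reduced (cathode); E°cell = −0.261 − (−0.544) = +0.283 V with n = 3.
At equilibrium E = 0, so log K = nE°cell / 0.0592 = (3)(+0.283) / 0.0592 = 14.3.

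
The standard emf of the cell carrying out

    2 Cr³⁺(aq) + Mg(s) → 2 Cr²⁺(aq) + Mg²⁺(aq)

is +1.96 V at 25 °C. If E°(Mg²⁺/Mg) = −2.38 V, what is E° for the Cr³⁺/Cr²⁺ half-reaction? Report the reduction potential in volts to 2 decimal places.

−0.42 V

In the reaction as written the Cr³⁺/Cr²⁺ couple is reduced (cathode) and Mg²⁺/Mg is oxidized (anode), so E°cell = E°(Cr³⁺/Cr²⁺) − E°(Mg²⁺/Mg).
E°(Cr³⁺/Cr²⁺) = E°cell + E°(anode) = +1.96 + (−2.38) = −0.42 V.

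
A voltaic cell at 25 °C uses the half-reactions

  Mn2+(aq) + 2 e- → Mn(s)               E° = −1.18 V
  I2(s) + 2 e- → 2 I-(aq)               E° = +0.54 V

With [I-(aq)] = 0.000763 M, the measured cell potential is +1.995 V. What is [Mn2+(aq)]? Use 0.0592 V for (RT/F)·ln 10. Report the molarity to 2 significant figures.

With I₂/I⁻ at the cathode and Mn²⁺/Mn at the anode, E°cell = +0.54 − (−1.18) = +1.72 V (n = 2).
Since E = E° − (0.0592/n)·log Q, log Q = n(E° − E)/0.0592 = −9.291.
For I2(s) + Mn(s) → 2 I-(aq) + Mn2+(aq), the reaction quotient is Q = [I-(aq)]^2·[Mn2+(aq)].
Isolating [Mn2+(aq)] in Q = 10^{−9.291} yields log [Mn2+(aq)] = −3.056, i.e. 0.00088 M.

0.00088 M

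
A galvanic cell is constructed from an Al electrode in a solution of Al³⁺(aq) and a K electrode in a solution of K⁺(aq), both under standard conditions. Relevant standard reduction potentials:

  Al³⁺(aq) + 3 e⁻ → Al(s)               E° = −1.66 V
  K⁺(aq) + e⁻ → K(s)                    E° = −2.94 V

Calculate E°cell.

+1.28 V

Of the two couples in this cell, the one with the more positive reduction potential is reduced at the cathode: here that is Al³⁺/Al (−1.66 V); K⁺/K (−2.94 V) is the anode.
E°cell = E°(cathode) − E°(anode) = −1.66 − (−2.94) = +1.28 V.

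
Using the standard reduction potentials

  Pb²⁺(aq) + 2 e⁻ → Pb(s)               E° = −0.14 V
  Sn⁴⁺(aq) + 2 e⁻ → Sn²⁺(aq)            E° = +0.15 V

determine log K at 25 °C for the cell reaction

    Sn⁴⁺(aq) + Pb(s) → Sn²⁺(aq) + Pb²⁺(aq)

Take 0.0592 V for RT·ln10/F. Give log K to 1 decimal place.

log K = 9.8

The Sn⁴⁺/Sn²⁺ couple is reduced (cathode); E°cell = +0.15 − (−0.14) = +0.29 V with n = 2.
At equilibrium E = 0, so log K = nE°cell / 0.0592 = (2)(+0.29) / 0.0592 = 9.8.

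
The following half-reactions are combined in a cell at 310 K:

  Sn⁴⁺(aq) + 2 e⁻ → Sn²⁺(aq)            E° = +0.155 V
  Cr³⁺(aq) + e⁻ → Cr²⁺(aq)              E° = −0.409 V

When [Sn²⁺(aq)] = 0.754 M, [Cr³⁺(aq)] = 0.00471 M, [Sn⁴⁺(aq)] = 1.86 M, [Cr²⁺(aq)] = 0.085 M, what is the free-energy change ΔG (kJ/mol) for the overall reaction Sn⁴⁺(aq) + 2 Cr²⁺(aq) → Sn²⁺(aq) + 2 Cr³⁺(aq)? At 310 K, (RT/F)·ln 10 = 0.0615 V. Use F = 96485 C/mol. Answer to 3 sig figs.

−126 kJ/mol

With Sn⁴⁺/Sn²⁺ reduced at the cathode, E°cell = +0.155 − (−0.409) = +0.564 V and n = 2.
The reaction quotient is ([Sn²⁺(aq)]·[Cr³⁺(aq)]^2) / ([Sn⁴⁺(aq)]·[Cr²⁺(aq)]^2) = 0.00124; by Nernst, E = +0.564 − (0.0615/2)(−2.905) = +0.6533 V.
Then ΔG = −nFE = −2 × 96485 × +0.6533 J/mol = −126 kJ/mol.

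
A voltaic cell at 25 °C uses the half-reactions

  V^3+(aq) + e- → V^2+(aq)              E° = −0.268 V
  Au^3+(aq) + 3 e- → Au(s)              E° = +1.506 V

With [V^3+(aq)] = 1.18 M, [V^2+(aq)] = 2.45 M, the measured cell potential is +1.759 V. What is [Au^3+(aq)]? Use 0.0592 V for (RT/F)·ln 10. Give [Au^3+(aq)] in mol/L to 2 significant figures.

The Au³⁺/Au couple has the larger reduction potential, so it is the cathode: E°cell = +1.506 − (−0.268) = +1.774 V and n = 3.
From the Nernst equation, log Q = n(E° − E)/0.0592 = 3·(+1.774 − (+1.759))/0.0592 = 0.760.
For Au^3+(aq) + 3 V^2+(aq) → Au(s) + 3 V^3+(aq), the reaction quotient is Q = [V^3+(aq)]^3 / ([Au^3+(aq)]·[V^2+(aq)]^3).
Substituting the known concentrations and solving, log [Au^3+(aq)] = −1.712 and [Au^3+(aq)] = 0.019 M.

0.019 M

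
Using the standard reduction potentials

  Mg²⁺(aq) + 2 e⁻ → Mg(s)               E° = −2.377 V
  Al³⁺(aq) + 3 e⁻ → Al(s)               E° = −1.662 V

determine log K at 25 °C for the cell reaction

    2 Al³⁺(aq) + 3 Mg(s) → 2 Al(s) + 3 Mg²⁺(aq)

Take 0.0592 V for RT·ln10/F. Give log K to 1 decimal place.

log K = 72.5

The Al³⁺/Al couple is reduced (cathode); E°cell = −1.662 − (−2.377) = +0.715 V with n = 6.
At equilibrium E = 0, so log K = nE°cell / 0.0592 = (6)(+0.715) / 0.0592 = 72.5.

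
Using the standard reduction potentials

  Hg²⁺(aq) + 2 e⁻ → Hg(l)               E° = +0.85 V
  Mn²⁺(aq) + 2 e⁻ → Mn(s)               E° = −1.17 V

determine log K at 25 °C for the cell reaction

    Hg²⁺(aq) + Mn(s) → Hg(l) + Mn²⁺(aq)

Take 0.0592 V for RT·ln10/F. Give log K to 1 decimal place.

The Hg²⁺/Hg couple is reduced (cathode); E°cell = +0.85 − (−1.17) = +2.02 V with n = 2.
At equilibrium E = 0, so log K = nE°cell / 0.0592 = (2)(+2.02) / 0.0592 = 68.2.

log K = 68.2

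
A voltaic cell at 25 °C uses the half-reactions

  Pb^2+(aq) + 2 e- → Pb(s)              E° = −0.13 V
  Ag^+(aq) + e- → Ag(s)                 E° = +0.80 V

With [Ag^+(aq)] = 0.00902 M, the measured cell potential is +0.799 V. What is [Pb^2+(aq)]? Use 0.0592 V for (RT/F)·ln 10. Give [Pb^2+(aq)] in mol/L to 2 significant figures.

With Ag⁺/Ag at the cathode and Pb²⁺/Pb at the anode, E°cell = +0.80 − (−0.13) = +0.93 V (n = 2).
From the Nernst equation, log Q = n(E° − E)/0.0592 = 2·(+0.93 − (+0.799))/0.0592 = 4.426.
Balancing electrons gives 2 Ag^+(aq) + Pb(s) → 2 Ag(s) + Pb^2+(aq); thus Q = [Pb^2+(aq)] / [Ag^+(aq)]^2.
Solving for the unknown gives log [Pb^2+(aq)] = 0.336, so [Pb^2+(aq)] ≈ 2.2 M.

2.2 M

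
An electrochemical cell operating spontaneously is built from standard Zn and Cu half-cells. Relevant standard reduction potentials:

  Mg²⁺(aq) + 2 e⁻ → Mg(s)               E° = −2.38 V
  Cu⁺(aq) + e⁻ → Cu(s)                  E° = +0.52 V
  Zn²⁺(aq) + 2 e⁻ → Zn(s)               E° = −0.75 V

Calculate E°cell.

+1.27 V

Of the two couples in this cell, the one with the more positive reduction potential is reduced at the cathode: here that is Cu⁺/Cu (+0.52 V); Zn²⁺/Zn (−0.75 V) is the anode.
E°cell = E°(cathode) − E°(anode) = +0.52 − (−0.75) = +1.27 V.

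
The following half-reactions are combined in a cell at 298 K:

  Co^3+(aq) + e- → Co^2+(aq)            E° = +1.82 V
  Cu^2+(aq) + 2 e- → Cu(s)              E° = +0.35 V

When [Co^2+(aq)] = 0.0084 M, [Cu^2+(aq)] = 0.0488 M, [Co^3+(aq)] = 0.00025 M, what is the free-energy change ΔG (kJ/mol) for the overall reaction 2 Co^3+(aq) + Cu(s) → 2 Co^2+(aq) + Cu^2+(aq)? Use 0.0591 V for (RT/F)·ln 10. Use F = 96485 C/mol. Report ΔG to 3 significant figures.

−274 kJ/mol

The standard cell potential is +1.82 − (+0.35) = +1.47 V, with n = 2 electrons in the balanced equation.
Q = ([Co^2+(aq)]^2·[Cu^2+(aq)]) / [Co^3+(aq)]^2 = 55.1, so log Q = 1.741 and E = +1.47 − (0.0591/2)(1.741) = +1.4186 V.
Then ΔG = −nFE = −2 × 96485 × +1.4186 J/mol = −274 kJ/mol.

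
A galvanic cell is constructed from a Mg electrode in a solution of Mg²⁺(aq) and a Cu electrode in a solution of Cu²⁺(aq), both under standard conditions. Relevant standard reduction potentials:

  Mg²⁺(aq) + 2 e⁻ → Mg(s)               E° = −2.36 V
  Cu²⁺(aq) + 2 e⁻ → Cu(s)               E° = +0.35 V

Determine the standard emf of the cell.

Of the two couples in this cell, the one with the more positive reduction potential is reduced at the cathode: here that is Cu²⁺/Cu (+0.35 V); Mg²⁺/Mg (−2.36 V) is the anode.
E°cell = E°(cathode) − E°(anode) = +0.35 − (−2.36) = +2.71 V.

+2.71 V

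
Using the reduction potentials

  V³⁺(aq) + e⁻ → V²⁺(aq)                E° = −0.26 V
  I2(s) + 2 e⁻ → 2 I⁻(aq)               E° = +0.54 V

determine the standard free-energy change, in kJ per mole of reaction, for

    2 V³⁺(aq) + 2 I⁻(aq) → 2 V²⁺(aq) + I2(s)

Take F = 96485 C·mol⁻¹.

In the reaction as written V³⁺(aq) is reduced, so the V³⁺/V²⁺ couple is the cathode and I₂/I⁻ is the anode.
E°cell = −0.26 − (+0.54) = −0.80 V; balancing electrons gives n = 2.
ΔG° = −nFE°cell = −(2)(96485)(−0.80) J/mol = +154 kJ/mol.

+154 kJ/mol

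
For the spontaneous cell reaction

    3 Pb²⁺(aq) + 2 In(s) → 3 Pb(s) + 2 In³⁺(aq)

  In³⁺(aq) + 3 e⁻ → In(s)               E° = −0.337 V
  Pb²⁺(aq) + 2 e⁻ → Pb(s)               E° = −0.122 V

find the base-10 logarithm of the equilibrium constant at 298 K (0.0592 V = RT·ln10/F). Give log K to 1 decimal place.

The Pb²⁺/Pb couple is reduced (cathode); E°cell = −0.122 − (−0.337) = +0.215 V with n = 6.
At equilibrium E = 0, so log K = nE°cell / 0.0592 = (6)(+0.215) / 0.0592 = 21.8.

log K = 21.8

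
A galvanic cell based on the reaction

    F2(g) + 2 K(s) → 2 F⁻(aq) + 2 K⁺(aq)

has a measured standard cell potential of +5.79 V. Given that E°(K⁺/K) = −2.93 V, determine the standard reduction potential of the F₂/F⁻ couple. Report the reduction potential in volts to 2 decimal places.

+2.86 V

In the reaction as written the F₂/F⁻ couple is reduced (cathode) and K⁺/K is oxidized (anode), so E°cell = E°(F₂/F⁻) − E°(K⁺/K).
E°(F₂/F⁻) = E°cell + E°(anode) = +5.79 + (−2.93) = +2.86 V.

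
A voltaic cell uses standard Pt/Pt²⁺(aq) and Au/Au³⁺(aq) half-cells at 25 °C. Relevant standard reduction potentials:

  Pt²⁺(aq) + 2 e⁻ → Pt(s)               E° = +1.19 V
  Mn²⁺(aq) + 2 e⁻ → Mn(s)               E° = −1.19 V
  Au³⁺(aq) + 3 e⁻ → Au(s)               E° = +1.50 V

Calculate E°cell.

+0.31 V

Of the two couples in this cell, the one with the more positive reduction potential is reduced at the cathode: here that is Au³⁺/Au (+1.50 V); Pt²⁺/Pt (+1.19 V) is the anode.
E°cell = E°(cathode) − E°(anode) = +1.50 − (+1.19) = +0.31 V.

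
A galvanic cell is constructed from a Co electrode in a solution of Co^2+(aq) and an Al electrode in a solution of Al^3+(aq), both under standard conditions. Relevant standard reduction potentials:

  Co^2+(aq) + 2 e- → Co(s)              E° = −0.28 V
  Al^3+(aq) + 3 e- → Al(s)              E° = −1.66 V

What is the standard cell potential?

+1.38 V

The Co²⁺/Co couple has the higher E°, so Co ion is reduced (cathode) and Al is oxidized (anode).
E°cell = E°(cathode) − E°(anode) = −0.28 − (−1.66) = +1.38 V.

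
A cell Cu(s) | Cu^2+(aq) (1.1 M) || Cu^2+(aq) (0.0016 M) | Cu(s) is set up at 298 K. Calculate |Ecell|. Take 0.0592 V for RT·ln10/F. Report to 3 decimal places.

0.084 V

For a concentration cell E°cell = 0, since both electrodes use the same couple.
The compartment with the higher Cu^2+(aq) concentration (1.1 M) acts as the cathode; ions are reduced there and produced at the dilute (0.0016 M) anode.
With n = 2, Ecell = −(0.0592/2)·log([dilute]/[conc]) = −(0.0592/2)·log(0.0016/1.1) = +0.084 V.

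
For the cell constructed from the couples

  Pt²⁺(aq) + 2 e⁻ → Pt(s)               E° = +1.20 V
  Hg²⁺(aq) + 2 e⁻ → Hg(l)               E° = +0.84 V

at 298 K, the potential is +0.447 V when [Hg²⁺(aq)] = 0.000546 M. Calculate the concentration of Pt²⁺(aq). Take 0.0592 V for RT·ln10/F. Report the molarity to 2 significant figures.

0.47 M

With Pt²⁺/Pt at the cathode and Hg²⁺/Hg at the anode, E°cell = +1.20 − (+0.84) = +0.36 V (n = 2).
Since E = E° − (0.0592/n)·log Q, log Q = n(E° − E)/0.0592 = −2.939.
Balancing electrons gives Pt²⁺(aq) + Hg(l) → Pt(s) + Hg²⁺(aq); thus Q = [Hg²⁺(aq)] / [Pt²⁺(aq)].
Isolating [Pt²⁺(aq)] in Q = 10^{−2.939} yields log [Pt²⁺(aq)] = −0.324, i.e. 0.47 M.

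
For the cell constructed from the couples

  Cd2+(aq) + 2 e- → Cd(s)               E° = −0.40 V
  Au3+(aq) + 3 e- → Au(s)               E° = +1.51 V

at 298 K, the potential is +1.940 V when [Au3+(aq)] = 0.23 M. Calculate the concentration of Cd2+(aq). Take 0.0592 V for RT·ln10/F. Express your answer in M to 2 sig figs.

With Au³⁺/Au at the cathode and Cd²⁺/Cd at the anode, E°cell = +1.51 − (−0.40) = +1.91 V (n = 6).
Rearranging E = E° − (0.0592/n)·log Q gives log Q = 6(+1.91 − (+1.940))/0.0592 = −3.041.
For 2 Au3+(aq) + 3 Cd(s) → 2 Au(s) + 3 Cd2+(aq), the reaction quotient is Q = [Cd2+(aq)]^3 / [Au3+(aq)]^2.
Solving for the unknown gives log [Cd2+(aq)] = −1.439, so [Cd2+(aq)] ≈ 0.036 M.

0.036 M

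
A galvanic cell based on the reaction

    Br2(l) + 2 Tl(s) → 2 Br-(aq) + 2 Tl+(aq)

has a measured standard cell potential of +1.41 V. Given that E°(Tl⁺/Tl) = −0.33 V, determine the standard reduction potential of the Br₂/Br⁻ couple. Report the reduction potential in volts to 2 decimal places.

In the reaction as written the Br₂/Br⁻ couple is reduced (cathode) and Tl⁺/Tl is oxidized (anode), so E°cell = E°(Br₂/Br⁻) − E°(Tl⁺/Tl).
E°(Br₂/Br⁻) = E°cell + E°(anode) = +1.41 + (−0.33) = +1.08 V.

+1.08 V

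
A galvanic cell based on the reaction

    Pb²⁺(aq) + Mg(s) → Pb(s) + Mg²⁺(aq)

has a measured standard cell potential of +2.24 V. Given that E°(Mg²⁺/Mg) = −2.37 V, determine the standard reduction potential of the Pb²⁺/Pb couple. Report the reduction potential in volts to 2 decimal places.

In the reaction as written the Pb²⁺/Pb couple is reduced (cathode) and Mg²⁺/Mg is oxidized (anode), so E°cell = E°(Pb²⁺/Pb) − E°(Mg²⁺/Mg).
E°(Pb²⁺/Pb) = E°cell + E°(anode) = +2.24 + (−2.37) = −0.13 V.

−0.13 V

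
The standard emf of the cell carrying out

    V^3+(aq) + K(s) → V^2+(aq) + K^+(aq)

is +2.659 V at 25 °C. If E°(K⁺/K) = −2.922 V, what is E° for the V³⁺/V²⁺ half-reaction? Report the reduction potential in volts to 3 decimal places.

−0.263 V

In the reaction as written the V³⁺/V²⁺ couple is reduced (cathode) and K⁺/K is oxidized (anode), so E°cell = E°(V³⁺/V²⁺) − E°(K⁺/K).
E°(V³⁺/V²⁺) = E°cell + E°(anode) = +2.659 + (−2.922) = −0.263 V.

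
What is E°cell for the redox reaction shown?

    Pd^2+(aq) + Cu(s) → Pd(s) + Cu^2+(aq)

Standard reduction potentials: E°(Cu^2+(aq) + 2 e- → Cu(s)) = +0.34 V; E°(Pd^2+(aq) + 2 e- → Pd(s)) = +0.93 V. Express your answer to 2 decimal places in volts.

+0.59 V

Pd^2+(aq) gains electrons, so the Pd²⁺/Pd couple is the cathode; the Cu²⁺/Cu couple is the anode.
E°cell = E°(cathode) − E°(anode) = +0.93 − (+0.34) = +0.59 V.
The positive value indicates the reaction is spontaneous as written.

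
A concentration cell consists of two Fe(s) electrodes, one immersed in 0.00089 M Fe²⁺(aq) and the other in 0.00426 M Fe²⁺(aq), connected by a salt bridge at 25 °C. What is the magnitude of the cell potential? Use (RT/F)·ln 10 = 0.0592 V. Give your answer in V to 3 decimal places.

For a concentration cell E°cell = 0, since both electrodes use the same couple.
The compartment with the higher Fe²⁺(aq) concentration (0.00426 M) acts as the cathode; ions are reduced there and produced at the dilute (0.00089 M) anode.
With n = 2, Ecell = −(0.0592/2)·log([dilute]/[conc]) = −(0.0592/2)·log(0.00089/0.00426) = +0.020 V.

0.020 V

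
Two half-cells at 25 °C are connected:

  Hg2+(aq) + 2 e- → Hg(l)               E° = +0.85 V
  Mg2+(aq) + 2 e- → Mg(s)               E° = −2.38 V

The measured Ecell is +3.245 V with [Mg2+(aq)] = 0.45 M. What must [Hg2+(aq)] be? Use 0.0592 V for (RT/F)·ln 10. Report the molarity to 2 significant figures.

1.4 M

With Hg²⁺/Hg at the cathode and Mg²⁺/Mg at the anode, E°cell = +0.85 − (−2.38) = +3.23 V (n = 2).
Since E = E° − (0.0592/n)·log Q, log Q = n(E° − E)/0.0592 = −0.507.
For Hg2+(aq) + Mg(s) → Hg(l) + Mg2+(aq), the reaction quotient is Q = [Mg2+(aq)] / [Hg2+(aq)].
Solving for the unknown gives log [Hg2+(aq)] = 0.160, so [Hg2+(aq)] ≈ 1.4 M.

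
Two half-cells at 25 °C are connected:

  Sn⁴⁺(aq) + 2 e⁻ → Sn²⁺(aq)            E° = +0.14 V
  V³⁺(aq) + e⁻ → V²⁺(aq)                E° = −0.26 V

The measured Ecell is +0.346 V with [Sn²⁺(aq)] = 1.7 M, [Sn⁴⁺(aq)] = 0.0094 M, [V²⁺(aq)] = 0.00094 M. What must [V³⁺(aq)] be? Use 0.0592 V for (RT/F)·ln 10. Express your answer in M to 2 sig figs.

0.00057 M

Sn⁴⁺/Sn²⁺ is the cathode (higher E°); E°cell = +0.14 − (−0.26) = +0.40 V with n = 2.
Since E = E° − (0.0592/n)·log Q, log Q = n(E° − E)/0.0592 = 1.824.
Balancing electrons gives Sn⁴⁺(aq) + 2 V²⁺(aq) → Sn²⁺(aq) + 2 V³⁺(aq); thus Q = ([Sn²⁺(aq)]·[V³⁺(aq)]^2) / ([Sn⁴⁺(aq)]·[V²⁺(aq)]^2).
Solving for the unknown gives log [V³⁺(aq)] = −3.244, so [V³⁺(aq)] ≈ 0.00057 M.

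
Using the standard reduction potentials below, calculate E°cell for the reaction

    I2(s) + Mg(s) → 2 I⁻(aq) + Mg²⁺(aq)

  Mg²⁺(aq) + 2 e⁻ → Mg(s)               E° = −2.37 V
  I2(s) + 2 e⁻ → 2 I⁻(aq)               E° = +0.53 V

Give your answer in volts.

+2.90 V

In the reaction as written, I2(s) is reduced (cathode) and Mg²⁺(aq) is produced by oxidation at the anode.
E°cell = E°(cathode) − E°(anode) = +0.53 − (−2.37) = +2.90 V.
The positive value indicates the reaction is spontaneous as written.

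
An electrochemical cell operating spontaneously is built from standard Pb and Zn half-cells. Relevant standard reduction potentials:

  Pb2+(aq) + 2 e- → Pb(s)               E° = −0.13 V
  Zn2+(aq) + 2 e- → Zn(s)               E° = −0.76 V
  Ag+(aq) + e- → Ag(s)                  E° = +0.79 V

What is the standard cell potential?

Of the two couples in this cell, the one with the more positive reduction potential is reduced at the cathode: here that is Pb²⁺/Pb (−0.13 V); Zn²⁺/Zn (−0.76 V) is the anode.
E°cell = E°(cathode) − E°(anode) = −0.13 − (−0.76) = +0.63 V.

+0.63 V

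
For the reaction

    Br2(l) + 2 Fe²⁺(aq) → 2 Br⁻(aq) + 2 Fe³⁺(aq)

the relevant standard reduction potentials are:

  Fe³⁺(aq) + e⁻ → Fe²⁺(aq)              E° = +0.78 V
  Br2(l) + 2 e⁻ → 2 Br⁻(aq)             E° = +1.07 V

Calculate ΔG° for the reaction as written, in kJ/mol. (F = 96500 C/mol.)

−56.0 kJ/mol

In the reaction as written Br2(l) is reduced, so the Br₂/Br⁻ couple is the cathode and Fe³⁺/Fe²⁺ is the anode.
E°cell = +1.07 − (+0.78) = +0.29 V; balancing electrons gives n = 2.
ΔG° = −nFE°cell = −(2)(96500)(+0.29) J/mol = −56.0 kJ/mol.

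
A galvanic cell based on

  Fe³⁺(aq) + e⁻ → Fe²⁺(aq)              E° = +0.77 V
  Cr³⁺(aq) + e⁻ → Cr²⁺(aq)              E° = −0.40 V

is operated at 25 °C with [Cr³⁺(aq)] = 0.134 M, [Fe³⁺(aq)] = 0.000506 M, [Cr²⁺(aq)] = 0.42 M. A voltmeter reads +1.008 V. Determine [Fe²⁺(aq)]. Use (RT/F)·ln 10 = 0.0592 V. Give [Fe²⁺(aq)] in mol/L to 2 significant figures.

0.86 M

Fe³⁺/Fe²⁺ is the cathode (higher E°); E°cell = +0.77 − (−0.40) = +1.17 V with n = 1.
Since E = E° − (0.0592/n)·log Q, log Q = n(E° − E)/0.0592 = 2.736.
For Fe³⁺(aq) + Cr²⁺(aq) → Fe²⁺(aq) + Cr³⁺(aq), the reaction quotient is Q = ([Fe²⁺(aq)]·[Cr³⁺(aq)]) / ([Fe³⁺(aq)]·[Cr²⁺(aq)]).
Substituting the known concentrations and solving, log [Fe²⁺(aq)] = −0.064 and [Fe²⁺(aq)] = 0.86 M.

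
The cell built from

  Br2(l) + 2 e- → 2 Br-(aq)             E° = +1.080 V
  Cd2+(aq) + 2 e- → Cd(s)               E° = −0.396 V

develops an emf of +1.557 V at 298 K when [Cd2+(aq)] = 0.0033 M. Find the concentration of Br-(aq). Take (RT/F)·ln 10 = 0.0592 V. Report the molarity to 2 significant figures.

Br₂/Br⁻ is the cathode (higher E°); E°cell = +1.080 − (−0.396) = +1.476 V with n = 2.
Rearranging E = E° − (0.0592/n)·log Q gives log Q = 2(+1.476 − (+1.557))/0.0592 = −2.736.
Balancing electrons gives Br2(l) + Cd(s) → 2 Br-(aq) + Cd2+(aq); thus Q = [Br-(aq)]^2·[Cd2+(aq)].
Solving for the unknown gives log [Br-(aq)] = −0.127, so [Br-(aq)] ≈ 0.75 M.

0.75 M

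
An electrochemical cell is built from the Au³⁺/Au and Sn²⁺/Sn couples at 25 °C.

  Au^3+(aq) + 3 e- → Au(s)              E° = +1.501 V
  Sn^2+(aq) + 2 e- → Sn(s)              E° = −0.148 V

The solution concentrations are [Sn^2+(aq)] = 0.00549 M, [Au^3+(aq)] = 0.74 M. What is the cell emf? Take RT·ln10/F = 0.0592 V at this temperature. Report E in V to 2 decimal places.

Since E°(Au³⁺/Au) > E°(Sn²⁺/Sn), Au³⁺/Au serves as the cathode.
E°cell = E°cat − E°an = +1.501 − (−0.148) = +1.649 V; n = 6.
The balanced reaction is 2 Au^3+(aq) + 3 Sn(s) → 2 Au(s) + 3 Sn^2+(aq), so Q = [Sn^2+(aq)]^3 / [Au^3+(aq)]^2 = 3.02×10^−7 and log Q = −6.520.
E = E° − (0.0592/n)·log Q = +1.649 − (0.0592/6)(−6.520) = +1.71 V.

+1.71 V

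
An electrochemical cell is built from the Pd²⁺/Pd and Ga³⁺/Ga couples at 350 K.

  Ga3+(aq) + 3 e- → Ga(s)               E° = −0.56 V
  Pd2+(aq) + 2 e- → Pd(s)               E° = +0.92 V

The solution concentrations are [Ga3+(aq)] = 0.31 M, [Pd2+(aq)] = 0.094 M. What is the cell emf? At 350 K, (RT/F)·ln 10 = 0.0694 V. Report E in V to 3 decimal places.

Pd²⁺/Pd is reduced (cathode, E° = +0.92 V) and Ga³⁺/Ga is oxidized (anode).
The standard potential is +0.92 − (−0.56) = +1.48 V and the balanced reaction transfers n = 6 electrons.
The balanced reaction is 3 Pd2+(aq) + 2 Ga(s) → 3 Pd(s) + 2 Ga3+(aq), so Q = [Ga3+(aq)]^2 / [Pd2+(aq)]^3 = 116 and log Q = 2.063.
By the Nernst equation, E = +1.48 − (0.0694/6)·(2.063) = +1.456 V.

+1.456 V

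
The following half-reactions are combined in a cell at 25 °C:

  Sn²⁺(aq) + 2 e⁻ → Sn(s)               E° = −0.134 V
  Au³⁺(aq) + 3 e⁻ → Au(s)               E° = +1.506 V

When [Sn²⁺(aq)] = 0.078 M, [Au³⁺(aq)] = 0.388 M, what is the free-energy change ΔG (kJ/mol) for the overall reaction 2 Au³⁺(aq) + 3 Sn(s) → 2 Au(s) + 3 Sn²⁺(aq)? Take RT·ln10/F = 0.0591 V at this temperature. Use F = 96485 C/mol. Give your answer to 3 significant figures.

The standard cell potential is +1.506 − (−0.134) = +1.640 V, with n = 6 electrons in the balanced equation.
The reaction quotient is [Sn²⁺(aq)]^3 / [Au³⁺(aq)]^2 = 0.00315; by Nernst, E = +1.640 − (0.0591/6)(−2.501) = +1.6646 V.
Finally ΔG = −nFE = −(6)(96485 C/mol)(+1.6646 V) = −964 kJ/mol.

−964 kJ/mol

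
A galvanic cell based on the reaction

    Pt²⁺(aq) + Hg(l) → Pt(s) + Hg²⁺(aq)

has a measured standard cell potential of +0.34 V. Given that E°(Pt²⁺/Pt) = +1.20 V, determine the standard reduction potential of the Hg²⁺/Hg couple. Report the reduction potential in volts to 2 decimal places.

In the reaction as written the Pt²⁺/Pt couple is reduced (cathode) and Hg²⁺/Hg is oxidized (anode), so E°cell = E°(Pt²⁺/Pt) − E°(Hg²⁺/Hg).
E°(Hg²⁺/Hg) = E°(cathode) − E°cell = +1.20 − (+0.34) = +0.86 V.

+0.86 V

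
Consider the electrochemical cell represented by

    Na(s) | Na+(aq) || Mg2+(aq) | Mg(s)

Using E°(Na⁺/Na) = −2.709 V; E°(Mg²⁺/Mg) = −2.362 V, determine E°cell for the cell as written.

By convention the left-hand electrode in cell notation is the anode (oxidation) and the right-hand electrode is the cathode (reduction).
E°cell = E°(right) − E°(left) = −2.362 − (−2.709) = +0.347 V.

+0.347 V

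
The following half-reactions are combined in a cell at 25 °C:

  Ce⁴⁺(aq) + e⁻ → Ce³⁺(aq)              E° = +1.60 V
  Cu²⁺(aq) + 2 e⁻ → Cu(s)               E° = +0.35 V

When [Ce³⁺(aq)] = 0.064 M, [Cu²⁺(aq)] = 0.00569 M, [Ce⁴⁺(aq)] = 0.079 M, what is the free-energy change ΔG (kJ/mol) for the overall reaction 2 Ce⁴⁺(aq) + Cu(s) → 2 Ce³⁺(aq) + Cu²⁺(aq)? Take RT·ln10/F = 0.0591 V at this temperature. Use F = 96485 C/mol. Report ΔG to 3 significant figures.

The standard cell potential is +1.60 − (+0.35) = +1.25 V, with n = 2 electrons in the balanced equation.
Q = ([Ce³⁺(aq)]^2·[Cu²⁺(aq)]) / [Ce⁴⁺(aq)]^2 = 0.00373, so log Q = −2.428 and E = +1.25 − (0.0591/2)(−2.428) = +1.3217 V.
Then ΔG = −nFE = −2 × 96485 × +1.3217 J/mol = −255 kJ/mol.

−255 kJ/mol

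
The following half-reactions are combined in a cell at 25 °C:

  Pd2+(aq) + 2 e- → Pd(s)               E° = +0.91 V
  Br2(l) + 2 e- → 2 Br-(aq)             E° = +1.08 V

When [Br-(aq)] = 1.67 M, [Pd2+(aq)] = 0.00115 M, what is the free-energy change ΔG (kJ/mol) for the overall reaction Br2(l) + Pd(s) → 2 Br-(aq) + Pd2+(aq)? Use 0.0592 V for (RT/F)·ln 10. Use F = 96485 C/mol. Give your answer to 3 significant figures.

E°cell = +1.08 − (+0.91) = +0.17 V; the balanced reaction transfers n = 2 electrons.
Here Q = [Br-(aq)]^2·[Pd2+(aq)] = 0.00321 (log Q = −2.494), giving E = +0.17 − (0.0592/2)·(−2.494) = +0.2438 V.
ΔG = −nFE = −(2)(96485)(+0.2438) J/mol = −47.0 kJ/mol.

−47.0 kJ/mol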